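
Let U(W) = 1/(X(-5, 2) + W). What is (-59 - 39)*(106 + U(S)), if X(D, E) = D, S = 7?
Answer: -10437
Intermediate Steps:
U(W) = 1/(-5 + W)
(-59 - 39)*(106 + U(S)) = (-59 - 39)*(106 + 1/(-5 + 7)) = -98*(106 + 1/2) = -98*213/2 = -10437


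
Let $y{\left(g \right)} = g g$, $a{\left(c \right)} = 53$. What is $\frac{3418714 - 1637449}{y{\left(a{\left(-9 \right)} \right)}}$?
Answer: $\frac{1781265}{2809} \approx 634.13$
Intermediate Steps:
$y{\left(g \right)} = g^{2}$
$\frac{3418714 - 1637449}{y{\left(a{\left(-9 \right)} \right)}} = \frac{3418714 - 1637449}{53^{2}} = \frac{1781265}{2809}$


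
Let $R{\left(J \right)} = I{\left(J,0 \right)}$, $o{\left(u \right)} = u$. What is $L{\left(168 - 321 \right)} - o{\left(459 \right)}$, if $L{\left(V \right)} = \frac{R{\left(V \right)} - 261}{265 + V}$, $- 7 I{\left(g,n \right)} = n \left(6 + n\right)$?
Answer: $- \frac{51669}{112} \approx -461.33$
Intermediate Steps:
$I{\left(g,n \right)} = - \frac{n \left(6 + n\right)}{7}$
$R{\left(J \right)} = 0$ ($R{\left(J \right)} = \left(- \frac{1}{7}\right) 0 \left(6 + 0\right) = \left(- \frac{1}{7}\right) 0 \cdot 6 = 0$)
$L{\left(V \right)} = - \frac{261}{265 + V}$ ($L{\left(V \right)} = \frac{0 - 261}{265 + V} = - \frac{261}{265 + V}$)
$L{\left(168 - 321 \right)} - o{\left(459 \right)} = - \frac{261}{265 + \left(168 - 321\right)} - 459 = - \frac{261}{265 - 153} - 459 = - \frac{261}{112} - 459 = - \frac{51669}{112}$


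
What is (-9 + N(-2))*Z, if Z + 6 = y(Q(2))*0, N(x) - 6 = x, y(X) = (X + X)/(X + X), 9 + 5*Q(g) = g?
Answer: 30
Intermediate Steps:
Q(g) = -9/5 + g/5
y(X) = 1 (y(X) = (2*X)/((2*X)) = (2*X)*(1/(2*X)) = 1)
N(x) = 6 + x
Z = -6 (Z = -6 + 1*0 = -6 + 0 = -6)
(-9 + N(-2))*Z = (-9 + (6 - 2))*(-6) = (-9 + 4)*(-6) = -5*(-6) = 30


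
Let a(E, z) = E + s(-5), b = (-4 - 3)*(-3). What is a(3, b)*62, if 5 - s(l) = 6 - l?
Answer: -186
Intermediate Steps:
s(l) = -1 + l (s(l) = 5 - (6 - l) = 5 + (-6 + l) = -1 + l)
b = 21 (b = -7*(-3) = 21)
a(E, z) = -6 + E (a(E, z) = E + (-1 - 5) = E - 6 = -6 + E)
a(3, b)*62 = (-6 + 3)*62 = -3*62 = -186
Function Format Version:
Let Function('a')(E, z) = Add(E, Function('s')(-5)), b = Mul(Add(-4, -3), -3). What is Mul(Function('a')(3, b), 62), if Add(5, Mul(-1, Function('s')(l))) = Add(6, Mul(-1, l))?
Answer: -186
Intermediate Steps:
Function('s')(l) = Add(-1, l) (Function('s')(l) = Add(5, Mul(-1, Add(6, Mul(-1, l)))) = Add(5, Add(-6, l)) = Add(-1, l))
b = 21 (b = Mul(-7, -3) = 21)
Function('a')(E, z) = Add(-6, E) (Function('a')(E, z) = Add(E, Add(-1, -5)) = Add(E, -6) = Add(-6, E))
Mul(Function('a')(3, b), 62) = Mul(Add(-6, 3), 62) = Mul(-3, 62) = -186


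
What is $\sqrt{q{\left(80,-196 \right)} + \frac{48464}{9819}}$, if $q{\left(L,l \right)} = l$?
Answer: $\frac{2 i \sqrt{511695365}}{3273} \approx 13.823 i$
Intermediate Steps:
$\sqrt{q{\left(80,-196 \right)} + \frac{48464}{9819}} = \sqrt{-196 + \frac{48464}{9819}} = \sqrt{- \frac{1876060}{9819}} = \frac{2 i \sqrt{511695365}}{3273}$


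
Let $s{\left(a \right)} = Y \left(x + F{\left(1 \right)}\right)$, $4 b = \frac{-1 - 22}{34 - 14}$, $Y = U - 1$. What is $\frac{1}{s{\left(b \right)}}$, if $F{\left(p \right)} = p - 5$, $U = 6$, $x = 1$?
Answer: $- \frac{1}{15} \approx -0.066667$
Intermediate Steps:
$Y = 5$ ($Y = 6 - 1 = 5$)
$F{\left(p \right)} = -5 + p$ ($F{\left(p \right)} = p - 5 = -5 + p$)
$b = - \frac{23}{80}$ ($b = \frac{\left(-1 - 22\right) \frac{1}{34 - 14}}{4} = \frac{\left(-23\right) \frac{1}{20}}{4} = \frac{1}{4} \left(- \frac{23}{20}\right) = - \frac{23}{80} \approx -0.2875$)
$s{\left(a \right)} = -15$ ($s{\left(a \right)} = 5 \left(1 + \left(-5 + 1\right)\right) = 5 \left(1 - 4\right) = 5 \left(-3\right) = -15$)
$\frac{1}{s{\left(b \right)}} = \frac{1}{-15} = - \frac{1}{15}$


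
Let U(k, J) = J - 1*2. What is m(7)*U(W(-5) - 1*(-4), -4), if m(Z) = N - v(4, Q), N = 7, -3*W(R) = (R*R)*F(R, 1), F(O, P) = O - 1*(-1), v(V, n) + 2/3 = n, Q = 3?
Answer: -28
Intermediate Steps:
v(V, n) = -⅔ + n
F(O, P) = 1 + O (F(O, P) = O + 1 = 1 + O)
W(R) = -R²*(1 + R)/3 (W(R) = -R*R*(1 + R)/3 = -R²*(1 + R)/3)
m(Z) = 14/3 (m(Z) = 7 - (-⅔ + 3) = 7 - 1*7/3 = 7 - 7/3 = 14/3)
U(k, J) = -2 + J (U(k, J) = J - 2 = -2 + J)
m(7)*U(W(-5) - 1*(-4), -4) = 14*(-2 - 4)/3 = (14/3)*(-6) = -28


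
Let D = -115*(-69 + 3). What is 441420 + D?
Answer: 449010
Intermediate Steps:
D = 7590 (D = -115*(-66) = 7590)
441420 + D = 441420 + 7590 = 449010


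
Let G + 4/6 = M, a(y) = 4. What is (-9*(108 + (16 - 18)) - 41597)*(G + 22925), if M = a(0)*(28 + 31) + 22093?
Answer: -5776723760/3 ≈ -1.9256e+9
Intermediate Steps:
M = 22329 (M = 4*(28 + 31) + 22093 = 4*59 + 22093 = 236 + 22093 = 22329)
G = 66985/3 (G = -⅔ + 22329 = 66985/3 ≈ 22328.)
(-9*(108 + (16 - 18)) - 41597)*(G + 22925) = (-9*(108 + (16 - 18)) - 41597)*(66985/3 + 22925) = (-9*(108 - 2) - 41597)*(135760/3) = (-9*106 - 41597)*(135760/3) = (-954 - 41597)*(135760/3) = -42551*135760/3 = -5776723760/3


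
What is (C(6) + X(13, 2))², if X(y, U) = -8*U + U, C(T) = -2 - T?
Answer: 484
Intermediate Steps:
X(y, U) = -7*U
(C(6) + X(13, 2))² = ((-2 - 1*6) - 7*2)² = ((-2 - 6) - 14)² = (-8 - 14)² = (-22)² = 484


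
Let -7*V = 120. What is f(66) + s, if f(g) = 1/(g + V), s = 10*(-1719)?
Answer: -5878973/342 ≈ -17190.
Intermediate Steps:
s = -17190
V = -120/7 (V = -1/7*120 = -120/7 ≈ -17.143)
f(g) = 1/(-120/7 + g) (f(g) = 1/(g - 120/7) = 1/(-120/7 + g))
f(66) + s = 7/(-120 + 7*66) - 17190 = 7/(-120 + 462) - 17190 = 7/342 - 17190 = -5878973/342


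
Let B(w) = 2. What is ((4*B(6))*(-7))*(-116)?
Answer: 6496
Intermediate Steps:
((4*B(6))*(-7))*(-116) = ((4*2)*(-7))*(-116) = (8*(-7))*(-116) = -56*(-116) = 6496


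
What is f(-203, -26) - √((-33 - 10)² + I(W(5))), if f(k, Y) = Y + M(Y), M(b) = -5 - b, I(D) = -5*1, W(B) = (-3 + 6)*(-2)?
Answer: -5 - 2*√461 ≈ -47.942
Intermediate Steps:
W(B) = -6 (W(B) = 3*(-2) = -6)
I(D) = -5
f(k, Y) = -5 (f(k, Y) = Y + (-5 - Y) = -5)
f(-203, -26) - √((-33 - 10)² + I(W(5))) = -5 - √((-33 - 10)² - 5) = -5 - √((-43)² - 5) = -5 - √(1849 - 5) = -5 - √1844 = -5 - 2*√461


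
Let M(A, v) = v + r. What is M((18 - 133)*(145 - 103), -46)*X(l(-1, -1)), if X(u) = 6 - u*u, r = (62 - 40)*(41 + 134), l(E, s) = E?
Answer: 19020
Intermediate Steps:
r = 3850 (r = 22*175 = 3850)
X(u) = 6 - u²
M(A, v) = 3850 + v (M(A, v) = v + 3850 = 3850 + v)
M((18 - 133)*(145 - 103), -46)*X(l(-1, -1)) = (3850 - 46)*(6 - 1*(-1)²) = 3804*(6 - 1*1) = 3804*(6 - 1) = 3804*5 = 19020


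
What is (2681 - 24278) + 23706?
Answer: 2109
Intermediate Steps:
(2681 - 24278) + 23706 = -21597 + 23706 = 2109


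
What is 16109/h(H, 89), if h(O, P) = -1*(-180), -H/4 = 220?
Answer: 16109/180 ≈ 89.494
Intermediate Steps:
H = -880 (H = -4*220 = -880)
h(O, P) = 180
16109/h(H, 89) = 16109/180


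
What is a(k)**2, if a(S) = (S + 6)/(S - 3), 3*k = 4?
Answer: 484/25 ≈ 19.360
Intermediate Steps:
k = 4/3 (k = (1/3)*4 = 4/3 ≈ 1.3333)
a(S) = (6 + S)/(-3 + S)
a(k)**2 = ((6 + 4/3)/(-3 + 4/3))**2 = ((22/3)/(-5/3))**2 = (-3/5*22/3)**2 = (-22/5)**2 = 484/25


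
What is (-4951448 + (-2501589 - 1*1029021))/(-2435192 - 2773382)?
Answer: 4241029/2604287 ≈ 1.6285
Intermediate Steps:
(-4951448 + (-2501589 - 1*1029021))/(-2435192 - 2773382) = (-4951448 + (-2501589 - 1029021))/(-5208574) = (-4951448 - 3530610)*(-1/5208574) = -8482058*(-1/5208574) = 4241029/2604287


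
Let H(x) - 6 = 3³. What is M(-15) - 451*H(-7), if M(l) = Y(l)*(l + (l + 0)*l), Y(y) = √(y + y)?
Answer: -14883 + 210*I*√30 ≈ -14883.0 + 1150.2*I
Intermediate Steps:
H(x) = 33 (H(x) = 6 + 3³ = 6 + 27 = 33)
Y(y) = √2*√y (Y(y) = √(2*y) = √2*√y)
M(l) = √2*√l*(l + l²) (M(l) = (√2*√l)*(l + (l + 0)*l) = (√2*√l)*(l + l*l) = (√2*√l)*(l + l²) = √2*√l*(l + l²))
M(-15) - 451*H(-7) = √2*(-15)^(3/2)*(1 - 15) - 451*33 = √2*(-15*I*√15)*(-14) - 14883 = 210*I*√30 - 14883 = -14883 + 210*I*√30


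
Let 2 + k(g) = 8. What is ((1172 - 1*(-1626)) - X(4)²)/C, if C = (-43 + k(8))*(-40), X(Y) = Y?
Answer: 1391/740 ≈ 1.8797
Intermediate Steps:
k(g) = 6 (k(g) = -2 + 8 = 6)
C = 1480 (C = (-43 + 6)*(-40) = -37*(-40) = 1480)
((1172 - 1*(-1626)) - X(4)²)/C = ((1172 - 1*(-1626)) - 1*4²)/1480 = ((1172 + 1626) - 1*16)*(1/1480) = (2798 - 16)*(1/1480) = 2782*(1/1480) = 1391/740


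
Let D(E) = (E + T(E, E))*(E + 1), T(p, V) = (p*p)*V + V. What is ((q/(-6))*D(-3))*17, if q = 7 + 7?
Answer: -2618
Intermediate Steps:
q = 14
T(p, V) = V + V*p² (T(p, V) = p²*V + V = V*p² + V = V + V*p²)
D(E) = (1 + E)*(E + E*(1 + E²)) (D(E) = (E + E*(1 + E²))*(E + 1) = (E + E*(1 + E²))*(1 + E) = (1 + E)*(E + E*(1 + E²)))
((q/(-6))*D(-3))*17 = ((14/(-6))*(-3*(2 + (-3)² + (-3)³ + 2*(-3))))*17 = ((14*(-⅙))*(-3*(2 + 9 - 27 - 6)))*17 = -(-7)*(-22)*17 = -7/3*66*17 = -154*17 = -2618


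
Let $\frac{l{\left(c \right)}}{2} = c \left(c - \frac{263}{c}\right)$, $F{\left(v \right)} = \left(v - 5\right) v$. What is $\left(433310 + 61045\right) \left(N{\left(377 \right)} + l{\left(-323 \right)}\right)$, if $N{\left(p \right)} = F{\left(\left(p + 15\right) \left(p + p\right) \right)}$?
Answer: $43186443926889180$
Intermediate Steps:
$F{\left(v \right)} = v \left(-5 + v\right)$ ($F{\left(v \right)} = \left(-5 + v\right) v = v \left(-5 + v\right)$)
$l{\left(c \right)} = 2 c \left(c - \frac{263}{c}\right)$
$N{\left(p \right)} = 2 p \left(-5 + 2 p \left(15 + p\right)\right) \left(15 + p\right)$ ($N{\left(p \right)} = \left(p + 15\right) \left(p + p\right) \left(-5 + \left(p + 15\right) \left(p + p\right)\right) = \left(15 + p\right) 2 p \left(-5 + \left(15 + p\right) 2 p\right) = 2 p \left(15 + p\right) \left(-5 + 2 p \left(15 + p\right)\right) = 2 p \left(-5 + 2 p \left(15 + p\right)\right) \left(15 + p\right)$)
$\left(433310 + 61045\right) \left(N{\left(377 \right)} + l{\left(-323 \right)}\right) = \left(433310 + 61045\right) \left(2 \cdot 377 \left(-5 + 2 \cdot 377 \left(15 + 377\right)\right) \left(15 + 377\right) - \left(526 - 2 \left(-323\right)^{2}\right)\right) = 494355 \left(2 \cdot 377 \left(-5 + 2 \cdot 377 \cdot 392\right) 392 + \left(-526 + 2 \cdot 104329\right)\right) = 494355 \left(2 \cdot 377 \left(-5 + 295568\right) 392 + \left(-526 + 208658\right)\right) = 494355 \left(2 \cdot 377 \cdot 295563 \cdot 392 + 208132\right) = 494355 \left(87358964784 + 208132\right) = 494355 \cdot 87359172916 = 43186443926889180$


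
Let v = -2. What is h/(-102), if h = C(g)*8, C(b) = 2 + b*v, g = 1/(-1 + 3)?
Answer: -4/51 ≈ -0.078431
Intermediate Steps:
g = 1/2 ≈ 0.50000
C(b) = 2 - 2*b (C(b) = 2 + b*(-2) = 2 - 2*b)
h = 8 (h = (2 - 2*1/2)*8 = (2 - 1)*8 = 1*8 = 8)
h/(-102) = 8/(-102) = 8*(-1/102) = -4/51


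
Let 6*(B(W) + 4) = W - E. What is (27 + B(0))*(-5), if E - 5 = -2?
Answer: -225/2 ≈ -112.50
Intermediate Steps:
E = 3 (E = 5 - 2 = 3)
B(W) = -9/2 + W/6 (B(W) = -4 + (W - 1*3)/6 = -4 + (W - 3)/6 = -4 + (-3 + W)/6 = -4 + (-1/2 + W/6) = -9/2 + W/6)
(27 + B(0))*(-5) = (27 + (-9/2 + (1/6)*0))*(-5) = (27 + (-9/2 + 0))*(-5) = (27 - 9/2)*(-5) = (45/2)*(-5) = -225/2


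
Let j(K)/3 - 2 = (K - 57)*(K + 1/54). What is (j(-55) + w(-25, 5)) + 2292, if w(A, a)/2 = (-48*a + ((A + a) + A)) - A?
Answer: 182266/9 ≈ 20252.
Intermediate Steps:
j(K) = 6 + 3*(-57 + K)*(1/54 + K) (j(K) = 6 + 3*((K - 57)*(K + 1/54)) = 6 + 3*((-57 + K)*(K + 1/54)) = 6 + 3*((-57 + K)*(1/54 + K)) = 6 + 3*(-57 + K)*(1/54 + K))
w(A, a) = -94*a + 2*A (w(A, a) = 2*((-48*a + ((A + a) + A)) - A) = 2*((-48*a + (a + 2*A)) - A) = 2*((-47*a + 2*A) - A) = 2*(A - 47*a) = -94*a + 2*A)
(j(-55) + w(-25, 5)) + 2292 = ((17/6 + 3*(-55)² - 3077/18*(-55)) + (-94*5 + 2*(-25))) + 2292 = ((17/6 + 3*3025 + 169235/18) + (-470 - 50)) + 2292 = ((17/6 + 9075 + 169235/18) - 520) + 2292 = (166318/9 - 520) + 2292 = 161638/9 + 2292 = 182266/9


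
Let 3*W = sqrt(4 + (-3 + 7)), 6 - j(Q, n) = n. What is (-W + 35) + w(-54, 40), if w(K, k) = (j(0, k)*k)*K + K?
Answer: 73421 - 2*sqrt(2)/3 ≈ 73420.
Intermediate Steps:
j(Q, n) = 6 - n
W = 2*sqrt(2)/3 (W = sqrt(4 + (-3 + 7))/3 = sqrt(4 + 4)/3 = sqrt(8)/3 = (2*sqrt(2))/3 = 2*sqrt(2)/3 ≈ 0.94281)
w(K, k) = K + K*k*(6 - k) (w(K, k) = ((6 - k)*k)*K + K = (k*(6 - k))*K + K = K*k*(6 - k) + K = K + K*k*(6 - k))
(-W + 35) + w(-54, 40) = (-2*sqrt(2)/3 + 35) - 1*(-54)*(-1 + 40*(-6 + 40)) = (-2*sqrt(2)/3 + 35) - 1*(-54)*(-1 + 40*34) = (35 - 2*sqrt(2)/3) - 1*(-54)*(-1 + 1360) = (35 - 2*sqrt(2)/3) - 1*(-54)*1359 = (35 - 2*sqrt(2)/3) + 73386 = 73421 - 2*sqrt(2)/3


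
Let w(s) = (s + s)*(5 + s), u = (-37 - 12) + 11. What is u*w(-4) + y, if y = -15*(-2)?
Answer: 334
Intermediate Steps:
u = -38 (u = -49 + 11 = -38)
w(s) = 2*s*(5 + s) (w(s) = (2*s)*(5 + s) = 2*s*(5 + s))
y = 30
u*w(-4) + y = -76*(-4)*(5 - 4) + 30 = -76*(-4) + 30 = -38*(-8) + 30 = 304 + 30 = 334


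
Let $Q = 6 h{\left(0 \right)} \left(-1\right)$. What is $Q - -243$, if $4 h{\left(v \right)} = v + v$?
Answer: $243$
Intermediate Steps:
$h{\left(v \right)} = \frac{v}{2}$ ($h{\left(v \right)} = \frac{v + v}{4} = \frac{2 v}{4} = \frac{v}{2}$)
$Q = 0$ ($Q = 6 \cdot \frac{1}{2} \cdot 0 \left(-1\right) = 6 \cdot 0 \left(-1\right) = 0 \left(-1\right) = 0$)
$Q - -243 = 0 - -243 = 0 + 243 = 243$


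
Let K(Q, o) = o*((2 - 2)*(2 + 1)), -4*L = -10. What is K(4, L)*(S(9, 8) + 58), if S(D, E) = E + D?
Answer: 0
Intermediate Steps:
L = 5/2 (L = -¼*(-10) = 5/2 ≈ 2.5000)
S(D, E) = D + E
K(Q, o) = 0 (K(Q, o) = o*(0*3) = o*0 = 0)
K(4, L)*(S(9, 8) + 58) = 0*((9 + 8) + 58) = 0*(17 + 58) = 0*75 = 0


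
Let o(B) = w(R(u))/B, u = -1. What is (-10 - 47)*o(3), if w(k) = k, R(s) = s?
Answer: 19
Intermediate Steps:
o(B) = -1/B
(-10 - 47)*o(3) = (-10 - 47)*(-1/3) = -(-57)/3 = -57*(-⅓) = 19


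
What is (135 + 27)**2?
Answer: 26244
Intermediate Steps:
(135 + 27)**2 = 162**2 = 26244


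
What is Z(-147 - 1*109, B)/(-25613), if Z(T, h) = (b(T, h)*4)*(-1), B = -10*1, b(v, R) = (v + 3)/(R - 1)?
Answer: 92/25613 ≈ 0.0035919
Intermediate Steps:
b(v, R) = (3 + v)/(-1 + R)
B = -10
Z(T, h) = -4*(3 + T)/(-1 + h) (Z(T, h) = (((3 + T)/(-1 + h))*4)*(-1) = (4*(3 + T)/(-1 + h))*(-1) = -4*(3 + T)/(-1 + h))
Z(-147 - 1*109, B)/(-25613) = (4*(-3 - (-147 - 1*109))/(-1 - 10))/(-25613) = (4*(-3 - (-147 - 109))/(-11))*(-1/25613) = (4*(-1/11)*(-3 - 1*(-256)))*(-1/25613) = (4*(-1/11)*(-3 + 256))*(-1/25613) = (4*(-1/11)*253)*(-1/25613) = -92*(-1/25613) = 92/25613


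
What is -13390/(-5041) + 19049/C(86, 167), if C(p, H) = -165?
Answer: -93816659/831765 ≈ -112.79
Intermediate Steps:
-13390/(-5041) + 19049/C(86, 167) = -13390/(-5041) + 19049/(-165) = -13390*(-1/5041) + 19049*(-1/165) = 13390/5041 - 19049/165 = -93816659/831765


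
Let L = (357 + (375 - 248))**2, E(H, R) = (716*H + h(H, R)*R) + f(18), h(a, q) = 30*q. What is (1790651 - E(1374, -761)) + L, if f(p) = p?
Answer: -16332525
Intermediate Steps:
E(H, R) = 18 + 30*R**2 + 716*H (E(H, R) = (716*H + (30*R)*R) + 18 = (716*H + 30*R**2) + 18 = (30*R**2 + 716*H) + 18 = 18 + 30*R**2 + 716*H)
L = 234256 (L = (357 + 127)**2 = 484**2 = 234256)
(1790651 - E(1374, -761)) + L = (1790651 - (18 + 30*(-761)**2 + 716*1374)) + 234256 = (1790651 - (18 + 30*579121 + 983784)) + 234256 = (1790651 - (18 + 17373630 + 983784)) + 234256 = (1790651 - 1*18357432) + 234256 = (1790651 - 18357432) + 234256 = -16566781 + 234256 = -16332525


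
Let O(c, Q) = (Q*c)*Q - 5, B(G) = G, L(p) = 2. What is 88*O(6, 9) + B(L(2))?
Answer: 42330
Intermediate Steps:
O(c, Q) = -5 + c*Q² (O(c, Q) = c*Q² - 5 = -5 + c*Q²)
88*O(6, 9) + B(L(2)) = 88*(-5 + 6*9²) + 2 = 88*(-5 + 6*81) + 2 = 88*(-5 + 486) + 2 = 88*481 + 2 = 42328 + 2 = 42330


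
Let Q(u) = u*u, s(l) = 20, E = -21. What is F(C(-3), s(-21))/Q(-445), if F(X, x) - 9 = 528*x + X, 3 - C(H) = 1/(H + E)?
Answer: 253729/4752600 ≈ 0.053387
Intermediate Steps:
C(H) = 3 - 1/(-21 + H) (C(H) = 3 - 1/(H - 21) = 3 - 1/(-21 + H))
F(X, x) = 9 + X + 528*x (F(X, x) = 9 + (528*x + X) = 9 + (X + 528*x) = 9 + X + 528*x)
Q(u) = u²
F(C(-3), s(-21))/Q(-445) = (9 + (-64 + 3*(-3))/(-21 - 3) + 528*20)/((-445)²) = (9 + (-64 - 9)/(-24) + 10560)/198025 = (9 - 1/24*(-73) + 10560)*(1/198025) = (9 + 73/24 + 10560)*(1/198025) = (253729/24)*(1/198025) = 253729/4752600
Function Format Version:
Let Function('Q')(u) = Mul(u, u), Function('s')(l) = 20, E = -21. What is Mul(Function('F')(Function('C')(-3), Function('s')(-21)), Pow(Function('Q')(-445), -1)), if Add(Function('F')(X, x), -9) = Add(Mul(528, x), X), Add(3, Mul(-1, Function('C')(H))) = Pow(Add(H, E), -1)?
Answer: Rational(253729, 4752600) ≈ 0.053387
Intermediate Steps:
Function('C')(H) = Add(3, Mul(-1, Pow(Add(-21, H), -1))) (Function('C')(H) = Add(3, Mul(-1, Pow(Add(H, -21), -1))) = Add(3, Mul(-1, Pow(Add(-21, H), -1))))
Function('F')(X, x) = Add(9, X, Mul(528, x)) (Function('F')(X, x) = Add(9, Add(Mul(528, x), X)) = Add(9, Add(X, Mul(528, x))) = Add(9, X, Mul(528, x)))
Function('Q')(u) = Pow(u, 2)
Mul(Function('F')(Function('C')(-3), Function('s')(-21)), Pow(Function('Q')(-445), -1)) = Mul(Add(9, Mul(Pow(Add(-21, -3), -1), Add(-64, Mul(3, -3))), Mul(528, 20)), Pow(Pow(-445, 2), -1)) = Mul(Add(9, Mul(Pow(-24, -1), Add(-64, -9)), 10560), Pow(198025, -1)) = Mul(Add(9, Mul(Rational(-1, 24), -73), 10560), Rational(1, 198025)) = Mul(Add(9, Rational(73, 24), 10560), Rational(1, 198025)) = Mul(Rational(253729, 24), Rational(1, 198025)) = Rational(253729, 4752600)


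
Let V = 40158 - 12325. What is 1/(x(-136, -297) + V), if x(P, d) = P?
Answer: 1/27697 ≈ 3.6105e-5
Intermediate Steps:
V = 27833
1/(x(-136, -297) + V) = 1/(-136 + 27833) = 1/27697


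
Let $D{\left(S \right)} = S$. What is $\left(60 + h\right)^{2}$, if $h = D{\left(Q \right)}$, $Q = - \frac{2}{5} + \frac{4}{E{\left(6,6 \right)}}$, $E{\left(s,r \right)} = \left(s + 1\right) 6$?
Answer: $\frac{39287824}{11025} \approx 3563.5$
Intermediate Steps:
$E{\left(s,r \right)} = 6 + 6 s$ ($E{\left(s,r \right)} = \left(1 + s\right) 6 = 6 + 6 s$)
$Q = - \frac{32}{105}$ ($Q = - \frac{2}{5} + \frac{4}{6 + 6 \cdot 6} = \left(-2\right) \frac{1}{5} + \frac{4}{6 + 36} = - \frac{2}{5} + \frac{4}{42} = - \frac{2}{5} + 4 \cdot \frac{1}{42} = - \frac{2}{5} + \frac{2}{21} = - \frac{32}{105} \approx -0.30476$)
$h = - \frac{32}{105} \approx -0.30476$
$\left(60 + h\right)^{2} = \left(60 - \frac{32}{105}\right)^{2} = \left(\frac{6268}{105}\right)^{2} = \frac{39287824}{11025}$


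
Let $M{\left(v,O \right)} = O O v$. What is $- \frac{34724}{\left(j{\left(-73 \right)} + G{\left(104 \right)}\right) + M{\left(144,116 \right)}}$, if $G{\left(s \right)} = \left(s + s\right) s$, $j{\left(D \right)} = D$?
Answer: $- \frac{34724}{1959223} \approx -0.017723$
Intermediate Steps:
$G{\left(s \right)} = 2 s^{2}$ ($G{\left(s \right)} = 2 s s = 2 s^{2}$)
$M{\left(v,O \right)} = v O^{2}$ ($M{\left(v,O \right)} = O^{2} v = v O^{2}$)
$- \frac{34724}{\left(j{\left(-73 \right)} + G{\left(104 \right)}\right) + M{\left(144,116 \right)}} = - \frac{34724}{\left(-73 + 2 \cdot 104^{2}\right) + 144 \cdot 116^{2}} = - \frac{34724}{\left(-73 + 2 \cdot 10816\right) + 144 \cdot 13456} = - \frac{34724}{\left(-73 + 21632\right) + 1937664} = - \frac{34724}{21559 + 1937664} = - \frac{34724}{1959223}$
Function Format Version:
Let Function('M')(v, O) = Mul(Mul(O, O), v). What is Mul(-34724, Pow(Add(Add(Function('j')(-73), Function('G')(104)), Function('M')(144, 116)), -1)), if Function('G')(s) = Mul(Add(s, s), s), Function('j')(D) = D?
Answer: Rational(-34724, 1959223) ≈ -0.017723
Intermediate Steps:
Function('G')(s) = Mul(2, Pow(s, 2)) (Function('G')(s) = Mul(Mul(2, s), s) = Mul(2, Pow(s, 2)))
Function('M')(v, O) = Mul(v, Pow(O, 2)) (Function('M')(v, O) = Mul(Pow(O, 2), v) = Mul(v, Pow(O, 2)))
Mul(-34724, Pow(Add(Add(Function('j')(-73), Function('G')(104)), Function('M')(144, 116)), -1)) = Mul(-34724, Pow(Add(Add(-73, Mul(2, Pow(104, 2))), Mul(144, Pow(116, 2))), -1)) = Mul(-34724, Pow(Add(Add(-73, Mul(2, 10816)), Mul(144, 13456)), -1)) = Mul(-34724, Pow(Add(Add(-73, 21632), 1937664), -1)) = Mul(-34724, Pow(Add(21559, 1937664), -1)) = Mul(-34724, Pow(1959223, -1)) = Mul(-34724, Rational(1, 1959223)) = Rational(-34724, 1959223)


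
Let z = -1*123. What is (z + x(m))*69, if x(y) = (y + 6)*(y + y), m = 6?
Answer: 1449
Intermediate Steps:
x(y) = 2*y*(6 + y) (x(y) = (6 + y)*(2*y) = 2*y*(6 + y))
z = -123
(z + x(m))*69 = (-123 + 2*6*(6 + 6))*69 = (-123 + 2*6*12)*69 = (-123 + 144)*69 = 21*69 = 1449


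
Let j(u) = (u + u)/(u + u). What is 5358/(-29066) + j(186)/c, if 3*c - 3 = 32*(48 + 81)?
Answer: -3674450/20011941 ≈ -0.18361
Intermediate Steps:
c = 1377 (c = 1 + (32*(48 + 81))/3 = 1 + (32*129)/3 = 1 + (1/3)*4128 = 1 + 1376 = 1377)
j(u) = 1 (j(u) = (2*u)/((2*u)) = (2*u)*(1/(2*u)) = 1)
5358/(-29066) + j(186)/c = 5358/(-29066) + 1/1377 = 5358*(-1/29066) + 1*(1/1377) = -2679/14533 + 1/1377 = -3674450/20011941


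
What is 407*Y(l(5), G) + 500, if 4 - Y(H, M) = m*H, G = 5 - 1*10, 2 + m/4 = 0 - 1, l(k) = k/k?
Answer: 7012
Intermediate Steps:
l(k) = 1
m = -12 (m = -8 + 4*(0 - 1) = -8 + 4*(-1) = -8 - 4 = -12)
G = -5 (G = 5 - 10 = -5)
Y(H, M) = 4 + 12*H (Y(H, M) = 4 - (-12)*H = 4 + 12*H)
407*Y(l(5), G) + 500 = 407*(4 + 12*1) + 500 = 407*(4 + 12) + 500 = 407*16 + 500 = 6512 + 500 = 7012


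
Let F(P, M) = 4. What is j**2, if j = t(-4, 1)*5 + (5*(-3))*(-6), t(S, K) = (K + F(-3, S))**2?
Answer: 46225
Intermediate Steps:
t(S, K) = (4 + K)**2 (t(S, K) = (K + 4)**2 = (4 + K)**2)
j = 215 (j = (4 + 1)**2*5 + (5*(-3))*(-6) = 5**2*5 - 15*(-6) = 25*5 + 90 = 125 + 90 = 215)
j**2 = 215**2 = 46225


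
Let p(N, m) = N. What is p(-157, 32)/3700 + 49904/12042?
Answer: 91377103/22277700 ≈ 4.1017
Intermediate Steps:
p(-157, 32)/3700 + 49904/12042 = -157/3700 + 49904/12042 = -157*1/3700 + 49904*(1/12042) = -157/3700 + 24952/6021 = 91377103/22277700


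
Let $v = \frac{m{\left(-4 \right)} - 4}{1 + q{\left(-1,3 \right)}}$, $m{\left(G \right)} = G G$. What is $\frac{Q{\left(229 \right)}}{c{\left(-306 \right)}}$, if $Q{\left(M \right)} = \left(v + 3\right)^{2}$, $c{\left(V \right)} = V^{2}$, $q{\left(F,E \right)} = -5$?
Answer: $0$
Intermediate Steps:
$m{\left(G \right)} = G^{2}$
$v = -3$ ($v = \frac{\left(-4\right)^{2} - 4}{1 - 5} = \frac{16 - 4}{-4} = 12 \left(- \frac{1}{4}\right) = -3$)
$Q{\left(M \right)} = 0$ ($Q{\left(M \right)} = \left(-3 + 3\right)^{2} = 0^{2} = 0$)
$\frac{Q{\left(229 \right)}}{c{\left(-306 \right)}} = \frac{0}{\left(-306\right)^{2}} = \frac{0}{93636} = 0 \cdot \frac{1}{93636} = 0$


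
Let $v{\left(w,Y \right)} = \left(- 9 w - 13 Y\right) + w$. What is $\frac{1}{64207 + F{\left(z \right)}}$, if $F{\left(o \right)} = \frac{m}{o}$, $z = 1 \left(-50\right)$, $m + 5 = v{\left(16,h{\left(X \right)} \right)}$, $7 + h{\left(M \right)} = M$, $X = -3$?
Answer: $\frac{50}{3210353} \approx 1.5575 \cdot 10^{-5}$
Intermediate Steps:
$h{\left(M \right)} = -7 + M$
$v{\left(w,Y \right)} = - 13 Y - 8 w$ ($v{\left(w,Y \right)} = \left(- 13 Y - 9 w\right) + w = - 13 Y - 8 w$)
$m = -3$ ($m = -5 - \left(128 + 13 \left(-7 - 3\right)\right) = -5 - -2 = -5 + \left(130 - 128\right) = -5 + 2 = -3$)
$z = -50$
$F{\left(o \right)} = - \frac{3}{o}$
$\frac{1}{64207 + F{\left(z \right)}} = \frac{1}{64207 - \frac{3}{-50}} = \frac{1}{64207 - - \frac{3}{50}} = \frac{1}{64207 + \frac{3}{50}} = \frac{1}{\frac{3210353}{50}} = \frac{50}{3210353}$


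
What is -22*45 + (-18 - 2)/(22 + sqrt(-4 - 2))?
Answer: 10*(-99*sqrt(6) + 2180*I)/(sqrt(6) - 22*I) ≈ -990.9 + 0.099979*I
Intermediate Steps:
-22*45 + (-18 - 2)/(22 + sqrt(-4 - 2)) = -990 - 20/(22 + sqrt(-6)) = -990 - 20/(22 + I*sqrt(6))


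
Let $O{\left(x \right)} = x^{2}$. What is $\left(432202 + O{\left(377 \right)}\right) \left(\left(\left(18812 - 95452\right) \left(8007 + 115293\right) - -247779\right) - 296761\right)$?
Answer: $-5427290674553042$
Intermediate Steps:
$\left(432202 + O{\left(377 \right)}\right) \left(\left(\left(18812 - 95452\right) \left(8007 + 115293\right) - -247779\right) - 296761\right) = \left(432202 + 377^{2}\right) \left(\left(\left(18812 - 95452\right) \left(8007 + 115293\right) - -247779\right) - 296761\right) = \left(432202 + 142129\right) \left(\left(\left(-76640\right) 123300 + 247779\right) - 296761\right) = 574331 \left(\left(-9449712000 + 247779\right) - 296761\right) = 574331 \left(-9449464221 - 296761\right) = 574331 \left(-9449760982\right) = -5427290674553042$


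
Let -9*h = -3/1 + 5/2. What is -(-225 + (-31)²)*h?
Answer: -368/9 ≈ -40.889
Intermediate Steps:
h = 1/18 (h = -(-3/1 + 5/2)/9 = -(-3*1 + 5*(½))/9 = -(-3 + 5/2)/9 = -⅑*(-½) = 1/18 ≈ 0.055556)
-(-225 + (-31)²)*h = -(-225 + (-31)²)/18 = -(-225 + 961)/18 = -736/18 = -1*368/9 = -368/9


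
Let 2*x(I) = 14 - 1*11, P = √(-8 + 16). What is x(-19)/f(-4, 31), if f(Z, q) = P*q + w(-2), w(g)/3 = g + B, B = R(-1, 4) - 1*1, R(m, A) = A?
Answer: -9/15358 + 93*√2/7679 ≈ 0.016541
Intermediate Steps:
P = 2*√2 (P = √8 = 2*√2 ≈ 2.8284)
B = 3 (B = 4 - 1*1 = 4 - 1 = 3)
w(g) = 9 + 3*g (w(g) = 3*(g + 3) = 3*(3 + g) = 9 + 3*g)
x(I) = 3/2 (x(I) = (14 - 1*11)/2 = (14 - 11)/2 = (½)*3 = 3/2)
f(Z, q) = 3 + 2*q*√2 (f(Z, q) = (2*√2)*q + (9 + 3*(-2)) = 2*q*√2 + (9 - 6) = 2*q*√2 + 3 = 3 + 2*q*√2)
x(-19)/f(-4, 31) = 3/(2*(3 + 2*31*√2)) = 3/(2*(3 + 62*√2))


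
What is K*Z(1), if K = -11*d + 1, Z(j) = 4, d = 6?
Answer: -260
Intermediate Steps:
K = -65 (K = -11*6 + 1 = -66 + 1 = -65)
K*Z(1) = -65*4 = -260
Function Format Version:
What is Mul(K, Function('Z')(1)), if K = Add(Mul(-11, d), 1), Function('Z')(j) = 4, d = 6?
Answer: -260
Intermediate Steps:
K = -65 (K = Add(Mul(-11, 6), 1) = Add(-66, 1) = -65)
Mul(K, Function('Z')(1)) = Mul(-65, 4) = -260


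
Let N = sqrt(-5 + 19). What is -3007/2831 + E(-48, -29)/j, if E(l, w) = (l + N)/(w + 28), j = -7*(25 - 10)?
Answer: -150541/99085 + sqrt(14)/105 ≈ -1.4837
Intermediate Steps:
N = sqrt(14) ≈ 3.7417
j = -105 (j = -7*15 = -105)
E(l, w) = (l + sqrt(14))/(28 + w) (E(l, w) = (l + sqrt(14))/(w + 28) = (l + sqrt(14))/(28 + w))
-3007/2831 + E(-48, -29)/j = -3007/2831 + ((-48 + sqrt(14))/(28 - 29))/(-105) = -3007*1/2831 + ((-48 + sqrt(14))/(-1))*(-1/105) = -3007/2831 - (-48 + sqrt(14))*(-1/105) = -3007/2831 + (48 - sqrt(14))*(-1/105) = -3007/2831 + (-16/35 + sqrt(14)/105) = -150541/99085 + sqrt(14)/105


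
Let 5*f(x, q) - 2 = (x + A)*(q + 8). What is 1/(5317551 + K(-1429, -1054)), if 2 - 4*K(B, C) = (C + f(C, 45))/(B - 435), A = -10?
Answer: 1864/9911912913 ≈ 1.8806e-7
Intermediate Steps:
f(x, q) = ⅖ + (-10 + x)*(8 + q)/5 (f(x, q) = ⅖ + ((x - 10)*(q + 8))/5 = ⅖ + ((-10 + x)*(8 + q))/5 = ⅖ + (-10 + x)*(8 + q)/5)
K(B, C) = ½ - (-528/5 + 58*C/5)/(4*(-435 + B)) (K(B, C) = ½ - (C + (-78/5 - 2*45 + 8*C/5 + (⅕)*45*C))/(4*(B - 435)) = ½ - (C + (-78/5 - 90 + 8*C/5 + 9*C))/(4*(-435 + B)) = ½ - (C + (-528/5 + 53*C/5))/(4*(-435 + B)) = ½ - (-528/5 + 58*C/5)/(4*(-435 + B)))
1/(5317551 + K(-1429, -1054)) = 1/(5317551 + (-1911 - 29*(-1054) + 5*(-1429))/(10*(-435 - 1429))) = 1/(5317551 + (⅒)*(-1911 + 30566 - 7145)/(-1864)) = 1/(5317551 + (⅒)*(-1/1864)*21510) = 1/(5317551 - 2151/1864) = 1/(9911912913/1864) = 1864/9911912913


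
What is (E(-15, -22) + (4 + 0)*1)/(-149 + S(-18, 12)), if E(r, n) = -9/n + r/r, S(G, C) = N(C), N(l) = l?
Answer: -119/3014 ≈ -0.039482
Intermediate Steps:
S(G, C) = C
E(r, n) = 1 - 9/n (E(r, n) = -9/n + 1 = 1 - 9/n)
(E(-15, -22) + (4 + 0)*1)/(-149 + S(-18, 12)) = ((-9 - 22)/(-22) + (4 + 0)*1)/(-149 + 12) = (-1/22*(-31) + 4*1)/(-137) = (31/22 + 4)*(-1/137) = (119/22)*(-1/137) = -119/3014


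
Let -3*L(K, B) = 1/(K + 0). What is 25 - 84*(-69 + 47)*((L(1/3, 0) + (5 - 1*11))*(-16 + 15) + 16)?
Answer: 42529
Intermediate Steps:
L(K, B) = -1/(3*K) (L(K, B) = -1/(3*(K + 0)) = -1/(3*K))
25 - 84*(-69 + 47)*((L(1/3, 0) + (5 - 1*11))*(-16 + 15) + 16) = 25 - 84*(-69 + 47)*((-1/(3*(1/3)) + (5 - 1*11))*(-16 + 15) + 16) = 25 - (-1848)*((-1/(3*1/3) + (5 - 11))*(-1) + 16) = 25 - (-1848)*((-1/3*3 - 6)*(-1) + 16) = 25 - (-1848)*((-1 - 6)*(-1) + 16) = 25 - (-1848)*(-7*(-1) + 16) = 25 - (-1848)*(7 + 16) = 25 - (-1848)*23 = 25 - 84*(-506) = 25 + 42504 = 42529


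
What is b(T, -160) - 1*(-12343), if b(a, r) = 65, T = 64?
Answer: 12408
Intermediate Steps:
b(T, -160) - 1*(-12343) = 65 - 1*(-12343) = 65 + 12343 = 12408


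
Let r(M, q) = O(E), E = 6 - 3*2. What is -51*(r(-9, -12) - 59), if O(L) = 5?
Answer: 2754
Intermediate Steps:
E = 0 (E = 6 - 1*6 = 6 - 6 = 0)
r(M, q) = 5
-51*(r(-9, -12) - 59) = -51*(5 - 59) = -51*(-54) = 2754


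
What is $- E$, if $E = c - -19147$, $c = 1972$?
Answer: $-21119$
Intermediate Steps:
$E = 21119$ ($E = 1972 - -19147 = 1972 + 19147 = 21119$)
$- E = \left(-1\right) 21119 = -21119$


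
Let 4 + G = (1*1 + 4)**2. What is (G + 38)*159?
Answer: 9381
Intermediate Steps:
G = 21 (G = -4 + (1*1 + 4)**2 = -4 + (1 + 4)**2 = -4 + 5**2 = -4 + 25 = 21)
(G + 38)*159 = (21 + 38)*159 = 59*159 = 9381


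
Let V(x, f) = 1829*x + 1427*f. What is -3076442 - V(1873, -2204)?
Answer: -3357051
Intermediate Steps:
V(x, f) = 1427*f + 1829*x
-3076442 - V(1873, -2204) = -3076442 - (1427*(-2204) + 1829*1873) = -3076442 - (-3145108 + 3425717) = -3076442 - 1*280609 = -3076442 - 280609 = -3357051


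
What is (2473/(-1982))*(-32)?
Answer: 39568/991 ≈ 39.927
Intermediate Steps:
(2473/(-1982))*(-32) = (2473*(-1/1982))*(-32) = -2473/1982*(-32) = 39568/991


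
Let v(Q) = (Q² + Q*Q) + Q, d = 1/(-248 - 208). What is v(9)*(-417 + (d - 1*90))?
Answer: -693579/8 ≈ -86697.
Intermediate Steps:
d = -1/456 (d = 1/(-456) = -1/456 ≈ -0.0021930)
v(Q) = Q + 2*Q² (v(Q) = (Q² + Q²) + Q = 2*Q² + Q = Q + 2*Q²)
v(9)*(-417 + (d - 1*90)) = (9*(1 + 2*9))*(-417 + (-1/456 - 1*90)) = (9*(1 + 18))*(-417 + (-1/456 - 90)) = (9*19)*(-417 - 41041/456) = 171*(-231193/456) = -693579/8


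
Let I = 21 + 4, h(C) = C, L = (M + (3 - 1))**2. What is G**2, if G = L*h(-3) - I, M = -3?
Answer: 784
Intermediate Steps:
L = 1 (L = (-3 + (3 - 1))**2 = (-3 + 2)**2 = (-1)**2 = 1)
I = 25
G = -28 (G = 1*(-3) - 1*25 = -3 - 25 = -28)
G**2 = (-28)**2 = 784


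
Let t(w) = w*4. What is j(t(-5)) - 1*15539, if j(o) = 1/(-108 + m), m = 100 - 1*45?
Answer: -823568/53 ≈ -15539.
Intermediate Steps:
m = 55 (m = 100 - 45 = 55)
t(w) = 4*w
j(o) = -1/53 (j(o) = 1/(-108 + 55) = 1/(-53) = -1/53)
j(t(-5)) - 1*15539 = -1/53 - 1*15539 = -1/53 - 15539 = -823568/53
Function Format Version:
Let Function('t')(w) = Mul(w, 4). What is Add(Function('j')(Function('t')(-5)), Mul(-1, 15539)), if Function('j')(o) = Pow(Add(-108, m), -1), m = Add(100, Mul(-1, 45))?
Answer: Rational(-823568, 53) ≈ -15539.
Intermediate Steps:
m = 55 (m = Add(100, -45) = 55)
Function('t')(w) = Mul(4, w)
Function('j')(o) = Rational(-1, 53) (Function('j')(o) = Pow(Add(-108, 55), -1) = Pow(-53, -1) = Rational(-1, 53))
Add(Function('j')(Function('t')(-5)), Mul(-1, 15539)) = Add(Rational(-1, 53), Mul(-1, 15539)) = Add(Rational(-1, 53), -15539) = Rational(-823568, 53)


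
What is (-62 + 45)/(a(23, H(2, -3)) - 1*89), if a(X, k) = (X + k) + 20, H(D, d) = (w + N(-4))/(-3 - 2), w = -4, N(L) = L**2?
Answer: 85/242 ≈ 0.35124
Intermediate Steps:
H(D, d) = -12/5 (H(D, d) = (-4 + (-4)**2)/(-3 - 2) = (-4 + 16)/(-5) = 12*(-1/5) = -12/5)
a(X, k) = 20 + X + k
(-62 + 45)/(a(23, H(2, -3)) - 1*89) = (-62 + 45)/((20 + 23 - 12/5) - 1*89) = -17/(203/5 - 89) = -17/(-242/5) = -17*(-5/242) = 85/242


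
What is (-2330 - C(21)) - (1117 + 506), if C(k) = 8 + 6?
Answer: -3967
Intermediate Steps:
C(k) = 14
(-2330 - C(21)) - (1117 + 506) = (-2330 - 1*14) - (1117 + 506) = (-2330 - 14) - 1*1623 = -2344 - 1623 = -3967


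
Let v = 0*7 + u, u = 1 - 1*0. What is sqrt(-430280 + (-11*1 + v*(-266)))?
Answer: I*sqrt(430557) ≈ 656.17*I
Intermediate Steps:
u = 1 (u = 1 + 0 = 1)
v = 1 (v = 0*7 + 1 = 0 + 1 = 1)
sqrt(-430280 + (-11*1 + v*(-266))) = sqrt(-430280 + (-11*1 + 1*(-266))) = sqrt(-430280 + (-11 - 266)) = sqrt(-430280 - 277) = sqrt(-430557) = I*sqrt(430557)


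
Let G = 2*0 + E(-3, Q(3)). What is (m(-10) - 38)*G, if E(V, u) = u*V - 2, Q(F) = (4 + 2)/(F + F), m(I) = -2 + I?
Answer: 250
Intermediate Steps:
Q(F) = 3/F (Q(F) = 6/((2*F)) = 6*(1/(2*F)) = 3/F)
E(V, u) = -2 + V*u (E(V, u) = V*u - 2 = -2 + V*u)
G = -5 (G = 2*0 + (-2 - 9/3) = 0 + (-2 - 9/3) = 0 + (-2 - 3*1) = 0 + (-2 - 3) = 0 - 5 = -5)
(m(-10) - 38)*G = ((-2 - 10) - 38)*(-5) = (-12 - 38)*(-5) = -50*(-5) = 250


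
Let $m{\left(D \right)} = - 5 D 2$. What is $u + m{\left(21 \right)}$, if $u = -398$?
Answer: $-608$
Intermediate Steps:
$m{\left(D \right)} = - 10 D$
$u + m{\left(21 \right)} = -398 - 210 = -608$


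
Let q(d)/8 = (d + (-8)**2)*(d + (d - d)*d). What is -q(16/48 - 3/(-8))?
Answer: -26401/72 ≈ -366.68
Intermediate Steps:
q(d) = 8*d*(64 + d) (q(d) = 8*((d + (-8)**2)*(d + (d - d)*d)) = 8*((d + 64)*(d + 0*d)) = 8*((64 + d)*(d + 0)) = 8*((64 + d)*d) = 8*(d*(64 + d)) = 8*d*(64 + d))
-q(16/48 - 3/(-8)) = -8*(16/48 - 3/(-8))*(64 + (16/48 - 3/(-8))) = -8*(16*(1/48) - 3*(-1/8))*(64 + (16*(1/48) - 3*(-1/8))) = -8*(1/3 + 3/8)*(64 + (1/3 + 3/8)) = -8*17*(64 + 17/24)/24 = -8*17*1553/(24*24) = -1*26401/72 = -26401/72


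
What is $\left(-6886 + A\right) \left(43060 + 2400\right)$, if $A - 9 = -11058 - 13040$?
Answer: $-1408123500$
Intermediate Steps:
$A = -24089$ ($A = 9 - 24098 = -24089$)
$\left(-6886 + A\right) \left(43060 + 2400\right) = \left(-6886 - 24089\right) \left(43060 + 2400\right) = \left(-30975\right) 45460 = -1408123500$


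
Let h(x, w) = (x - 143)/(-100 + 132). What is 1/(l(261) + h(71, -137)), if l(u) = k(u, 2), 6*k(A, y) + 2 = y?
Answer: -4/9 ≈ -0.44444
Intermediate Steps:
k(A, y) = -⅓ + y/6
l(u) = 0 (l(u) = -⅓ + (⅙)*2 = -⅓ + ⅓ = 0)
h(x, w) = -143/32 + x/32 (h(x, w) = (-143 + x)/32 = (-143 + x)*(1/32) = -143/32 + x/32)
1/(l(261) + h(71, -137)) = 1/(0 + (-143/32 + (1/32)*71)) = 1/(0 + (-143/32 + 71/32)) = 1/(0 - 9/4) = 1/(-9/4) = -4/9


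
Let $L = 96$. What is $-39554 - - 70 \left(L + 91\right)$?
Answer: $-26464$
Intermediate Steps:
$-39554 - - 70 \left(L + 91\right) = -39554 - - 70 \left(96 + 91\right) = -39554 - \left(-70\right) 187 = -39554 - -13090 = -39554 + 13090 = -26464$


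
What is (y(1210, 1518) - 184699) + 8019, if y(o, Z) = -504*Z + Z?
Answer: -940234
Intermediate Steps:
y(o, Z) = -503*Z
(y(1210, 1518) - 184699) + 8019 = (-503*1518 - 184699) + 8019 = (-763554 - 184699) + 8019 = -948253 + 8019 = -940234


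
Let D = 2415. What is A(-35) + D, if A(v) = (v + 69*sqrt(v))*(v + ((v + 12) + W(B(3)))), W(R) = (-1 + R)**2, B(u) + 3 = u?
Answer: 4410 - 3933*I*sqrt(35) ≈ 4410.0 - 23268.0*I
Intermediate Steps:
B(u) = -3 + u
A(v) = (13 + 2*v)*(v + 69*sqrt(v)) (A(v) = (v + 69*sqrt(v))*(v + ((v + 12) + (-1 + (-3 + 3))**2)) = (v + 69*sqrt(v))*(v + ((12 + v) + (-1 + 0)**2)) = (v + 69*sqrt(v))*(v + ((12 + v) + (-1)**2)) = (v + 69*sqrt(v))*(v + ((12 + v) + 1)) = (v + 69*sqrt(v))*(v + (13 + v)) = (v + 69*sqrt(v))*(13 + 2*v) = (13 + 2*v)*(v + 69*sqrt(v)))
A(-35) + D = (2*(-35)**2 + 13*(-35) + 138*(-35)**(3/2) + 897*sqrt(-35)) + 2415 = (2*1225 - 455 + 138*(-35*I*sqrt(35)) + 897*(I*sqrt(35))) + 2415 = (2450 - 455 - 4830*I*sqrt(35) + 897*I*sqrt(35)) + 2415 = (1995 - 3933*I*sqrt(35)) + 2415 = 4410 - 3933*I*sqrt(35)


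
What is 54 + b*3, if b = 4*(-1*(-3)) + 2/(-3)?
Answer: 88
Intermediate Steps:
b = 34/3 (b = 4*3 + 2*(-⅓) = 12 - ⅔ = 34/3 ≈ 11.333)
54 + b*3 = 54 + (34/3)*3 = 54 + 34 = 88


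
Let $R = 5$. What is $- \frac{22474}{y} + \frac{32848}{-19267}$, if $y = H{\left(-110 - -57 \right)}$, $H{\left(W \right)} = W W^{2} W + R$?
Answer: $- \frac{129809845343}{76012996881} \approx -1.7077$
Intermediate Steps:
$H{\left(W \right)} = 5 + W^{4}$ ($H{\left(W \right)} = W W^{2} W + 5 = W^{3} W + 5 = W^{4} + 5 = 5 + W^{4}$)
$y = 7890486$ ($y = 5 + \left(-110 - -57\right)^{4} = 5 + \left(-110 + 57\right)^{4} = 5 + \left(-53\right)^{4} = 5 + 7890481 = 7890486$)
$- \frac{22474}{y} + \frac{32848}{-19267} = - \frac{22474}{7890486} + \frac{32848}{-19267} = \left(-22474\right) \frac{1}{7890486} + 32848 \left(- \frac{1}{19267}\right) = - \frac{11237}{3945243} - \frac{32848}{19267} = - \frac{129809845343}{76012996881}$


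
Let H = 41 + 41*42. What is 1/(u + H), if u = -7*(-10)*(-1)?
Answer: 1/1693 ≈ 0.00059067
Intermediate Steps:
u = -70 (u = 70*(-1) = -70)
H = 1763 (H = 41 + 1722 = 1763)
1/(u + H) = 1/(-70 + 1763) = 1/1693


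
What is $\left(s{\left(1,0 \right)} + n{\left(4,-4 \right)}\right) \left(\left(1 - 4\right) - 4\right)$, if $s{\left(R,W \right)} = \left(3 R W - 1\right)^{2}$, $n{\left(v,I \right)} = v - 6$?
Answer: $7$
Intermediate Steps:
$n{\left(v,I \right)} = -6 + v$ ($n{\left(v,I \right)} = v - 6 = -6 + v$)
$s{\left(R,W \right)} = \left(-1 + 3 R W\right)^{2}$ ($s{\left(R,W \right)} = \left(3 R W - 1\right)^{2} = \left(-1 + 3 R W\right)^{2}$)
$\left(s{\left(1,0 \right)} + n{\left(4,-4 \right)}\right) \left(\left(1 - 4\right) - 4\right) = \left(\left(-1 + 3 \cdot 1 \cdot 0\right)^{2} + \left(-6 + 4\right)\right) \left(\left(1 - 4\right) - 4\right) = \left(\left(-1 + 0\right)^{2} - 2\right) \left(-3 - 4\right) = \left(\left(-1\right)^{2} - 2\right) \left(-7\right) = \left(1 - 2\right) \left(-7\right) = \left(-1\right) \left(-7\right) = 7$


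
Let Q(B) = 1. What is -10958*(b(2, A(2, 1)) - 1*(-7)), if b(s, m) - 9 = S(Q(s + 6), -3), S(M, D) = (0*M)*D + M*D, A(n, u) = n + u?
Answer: -142454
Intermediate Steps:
S(M, D) = D*M (S(M, D) = 0*D + D*M = 0 + D*M = D*M)
b(s, m) = 6 (b(s, m) = 9 - 3*1 = 9 - 3 = 6)
-10958*(b(2, A(2, 1)) - 1*(-7)) = -10958*(6 - 1*(-7)) = -10958*(6 + 7) = -10958*13 = -142454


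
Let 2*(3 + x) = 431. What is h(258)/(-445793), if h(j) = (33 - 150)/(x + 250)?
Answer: 234/412358525 ≈ 5.6747e-7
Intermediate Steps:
x = 425/2 (x = -3 + (1/2)*431 = -3 + 431/2 = 425/2 ≈ 212.50)
h(j) = -234/925 (h(j) = (33 - 150)/(425/2 + 250) = -117/925/2 = -117*2/925 = -234/925)
h(258)/(-445793) = -234/925/(-445793) = -234/925*(-1/445793) = 234/412358525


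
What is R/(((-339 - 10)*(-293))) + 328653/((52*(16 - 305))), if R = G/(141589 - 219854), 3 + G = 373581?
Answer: -202327917974673/9251634585380 ≈ -21.869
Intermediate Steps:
G = 373578 (G = -3 + 373581 = 373578)
R = -373578/78265 (R = 373578/(141589 - 219854) = 373578/(-78265) = 373578*(-1/78265) = -373578/78265 ≈ -4.7732)
R/(((-339 - 10)*(-293))) + 328653/((52*(16 - 305))) = -373578*(-1/(293*(-339 - 10)))/78265 + 328653/((52*(16 - 305))) = -373578/(78265*((-349*(-293)))) + 328653/((52*(-289))) = -373578/78265/102257 + 328653/(-15028) = -373578/78265*1/102257 + 328653*(-1/15028) = -373578/8003144105 - 25281/1156 = -202327917974673/9251634585380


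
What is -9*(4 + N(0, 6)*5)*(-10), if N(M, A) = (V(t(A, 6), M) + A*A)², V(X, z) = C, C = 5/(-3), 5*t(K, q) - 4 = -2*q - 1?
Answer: 530810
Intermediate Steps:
t(K, q) = ⅗ - 2*q/5 (t(K, q) = ⅘ + (-2*q - 1)/5 = ⅘ + (-1 - 2*q)/5 = ⅘ + (-⅕ - 2*q/5) = ⅗ - 2*q/5)
C = -5/3 (C = 5*(-⅓) = -5/3 ≈ -1.6667)
V(X, z) = -5/3
N(M, A) = (-5/3 + A²)² (N(M, A) = (-5/3 + A*A)² = (-5/3 + A²)²)
-9*(4 + N(0, 6)*5)*(-10) = -9*(4 + ((-5 + 3*6²)²/9)*5)*(-10) = -9*(4 + ((-5 + 3*36)²/9)*5)*(-10) = -9*(4 + ((-5 + 108)²/9)*5)*(-10) = -9*(4 + ((⅑)*103²)*5)*(-10) = -9*(4 + ((⅑)*10609)*5)*(-10) = -9*(4 + (10609/9)*5)*(-10) = -9*(4 + 53045/9)*(-10) = -9*53081/9*(-10) = -53081*(-10) = 530810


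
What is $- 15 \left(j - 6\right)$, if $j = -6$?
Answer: $180$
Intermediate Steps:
$- 15 \left(j - 6\right) = - 15 \left(-6 - 6\right) = - 15 \left(-12\right) = \left(-1\right) \left(-180\right) = 180$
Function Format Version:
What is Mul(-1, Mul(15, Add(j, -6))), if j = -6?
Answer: 180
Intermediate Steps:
Mul(-1, Mul(15, Add(j, -6))) = Mul(-1, Mul(15, Add(-6, -6))) = Mul(-1, Mul(15, -12)) = Mul(-1, -180) = 180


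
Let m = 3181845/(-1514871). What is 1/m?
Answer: -504957/1060615 ≈ -0.47610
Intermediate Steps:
m = -1060615/504957 (m = 3181845*(-1/1514871) = -1060615/504957 ≈ -2.1004)
1/m = 1/(-1060615/504957) = -504957/1060615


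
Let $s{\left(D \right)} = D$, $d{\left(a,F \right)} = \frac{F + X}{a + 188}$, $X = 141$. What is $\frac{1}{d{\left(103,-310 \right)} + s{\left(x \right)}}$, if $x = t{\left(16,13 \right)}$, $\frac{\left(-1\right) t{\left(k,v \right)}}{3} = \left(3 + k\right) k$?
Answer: $- \frac{291}{265561} \approx -0.0010958$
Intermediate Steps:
$t{\left(k,v \right)} = - 3 k \left(3 + k\right)$ ($t{\left(k,v \right)} = - 3 \left(3 + k\right) k = - 3 k \left(3 + k\right)$)
$x = -912$ ($x = \left(-3\right) 16 \left(3 + 16\right) = \left(-3\right) 16 \cdot 19 = -912$)
$d{\left(a,F \right)} = \frac{141 + F}{188 + a}$ ($d{\left(a,F \right)} = \frac{F + 141}{a + 188} = \frac{141 + F}{188 + a}$)
$\frac{1}{d{\left(103,-310 \right)} + s{\left(x \right)}} = \frac{1}{\frac{141 - 310}{188 + 103} - 912} = \frac{1}{\frac{1}{291} \left(-169\right) - 912} = \frac{1}{- \frac{169}{291} - 912} = \frac{1}{- \frac{265561}{291}} = - \frac{291}{265561}$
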